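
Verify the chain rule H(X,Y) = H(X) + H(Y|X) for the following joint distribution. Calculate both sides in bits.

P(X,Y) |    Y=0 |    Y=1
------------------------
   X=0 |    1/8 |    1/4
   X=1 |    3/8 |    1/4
H(X,Y) = 1.9056, H(X) = 0.9544, H(Y|X) = 0.9512 (all in bits)

Chain rule: H(X,Y) = H(X) + H(Y|X)

Left side — joint entropy directly:
H(X,Y) = -Σ p(x,y) log p(x,y) = 1.9056 bits

Right side — compute H(Y|X) from the conditional distributions:
P(X) = (3/8, 5/8), so H(X) = 0.9544 bits
H(Y|X) = Σ_x P(X=x) · H(Y|X=x):
  P(Y|X=0) = (1/3, 2/3), H(Y|X=0) = 0.9183, weight P(X=0) = 3/8
  P(Y|X=1) = (3/5, 2/5), H(Y|X=1) = 0.9710, weight P(X=1) = 5/8
H(Y|X) = 0.9512 bits

H(X) + H(Y|X) = 0.9544 + 0.9512 = 1.9056 bits

Both sides equal 1.9056 bits. ✓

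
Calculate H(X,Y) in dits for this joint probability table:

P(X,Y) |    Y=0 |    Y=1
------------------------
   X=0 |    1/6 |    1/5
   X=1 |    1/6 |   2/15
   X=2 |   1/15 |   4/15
0.7473 dits

Joint entropy is H(X,Y) = -Σ_{x,y} p(x,y) log p(x,y).

Summing over all non-zero entries:
H(X,Y) = -[1/6·log_10(1/6) + 1/5·log_10(1/5) + 1/6·log_10(1/6) + 2/15·log_10(2/15) + 1/15·log_10(1/15) + 4/15·log_10(4/15)]
H(X,Y) = 0.7473 dits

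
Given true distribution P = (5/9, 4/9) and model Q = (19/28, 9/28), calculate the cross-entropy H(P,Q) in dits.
0.3126 dits

Cross-entropy: H(P,Q) = -Σ p(x) log q(x)

Alternatively: H(P,Q) = H(P) + D_KL(P||Q)
H(P) = 0.2983 dits
D_KL(P||Q) = 0.0143 dits

H(P,Q) = 0.2983 + 0.0143 = 0.3126 dits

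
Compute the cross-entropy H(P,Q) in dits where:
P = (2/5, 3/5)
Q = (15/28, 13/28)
0.3084 dits

Cross-entropy: H(P,Q) = -Σ p(x) log q(x)

Alternatively: H(P,Q) = H(P) + D_KL(P||Q)
H(P) = 0.2923 dits
D_KL(P||Q) = 0.0161 dits

H(P,Q) = 0.2923 + 0.0161 = 0.3084 dits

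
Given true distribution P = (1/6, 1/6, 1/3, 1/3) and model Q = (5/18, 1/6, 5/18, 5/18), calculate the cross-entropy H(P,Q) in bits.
1.9708 bits

Cross-entropy: H(P,Q) = -Σ p(x) log q(x)

Alternatively: H(P,Q) = H(P) + D_KL(P||Q)
H(P) = 1.9183 bits
D_KL(P||Q) = 0.0525 bits

H(P,Q) = 1.9183 + 0.0525 = 1.9708 bits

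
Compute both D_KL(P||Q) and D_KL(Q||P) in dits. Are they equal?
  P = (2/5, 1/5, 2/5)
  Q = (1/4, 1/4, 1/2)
D_KL(P||Q) = 0.0235, D_KL(Q||P) = 0.0217

KL divergence is not symmetric: D_KL(P||Q) ≠ D_KL(Q||P) in general.

D_KL(P||Q) = 0.0235 dits
D_KL(Q||P) = 0.0217 dits

No, they are not equal!

This asymmetry is why KL divergence is not a true distance metric.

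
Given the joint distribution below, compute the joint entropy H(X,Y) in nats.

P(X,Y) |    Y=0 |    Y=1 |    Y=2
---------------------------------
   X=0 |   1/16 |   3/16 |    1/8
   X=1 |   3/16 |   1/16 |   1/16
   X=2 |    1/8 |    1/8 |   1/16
2.1007 nats

Joint entropy is H(X,Y) = -Σ_{x,y} p(x,y) log p(x,y).

Summing over all non-zero entries:
H(X,Y) = -[1/16·log_e(1/16) + 3/16·log_e(3/16) + 1/8·log_e(1/8) + 3/16·log_e(3/16) + 1/16·log_e(1/16) + 1/16·log_e(1/16) + 1/8·log_e(1/8) + 1/8·log_e(1/8) + 1/16·log_e(1/16)]
H(X,Y) = 2.1007 nats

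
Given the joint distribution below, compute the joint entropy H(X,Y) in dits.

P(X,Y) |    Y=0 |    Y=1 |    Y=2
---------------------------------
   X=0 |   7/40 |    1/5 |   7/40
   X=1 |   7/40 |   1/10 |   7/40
0.7697 dits

Joint entropy is H(X,Y) = -Σ_{x,y} p(x,y) log p(x,y).

Summing over all non-zero entries:
H(X,Y) = -[7/40·log_10(7/40) + 1/5·log_10(1/5) + 7/40·log_10(7/40) + 7/40·log_10(7/40) + 1/10·log_10(1/10) + 7/40·log_10(7/40)]
H(X,Y) = 0.7697 dits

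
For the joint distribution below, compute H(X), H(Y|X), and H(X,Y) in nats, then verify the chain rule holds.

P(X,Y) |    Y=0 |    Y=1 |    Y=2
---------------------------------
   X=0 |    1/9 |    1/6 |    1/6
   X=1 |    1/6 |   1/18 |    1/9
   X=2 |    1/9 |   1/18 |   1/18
H(X,Y) = 2.1100, H(X) = 1.0609, H(Y|X) = 1.0492 (all in nats)

Chain rule: H(X,Y) = H(X) + H(Y|X)

Left side — joint entropy directly:
H(X,Y) = -Σ p(x,y) log p(x,y) = 2.1100 nats

Right side — compute H(Y|X) from the conditional distributions:
P(X) = (4/9, 1/3, 2/9), so H(X) = 1.0609 nats
H(Y|X) = Σ_x P(X=x) · H(Y|X=x):
  P(Y|X=0) = (1/4, 3/8, 3/8), H(Y|X=0) = 1.0822, weight P(X=0) = 4/9
  P(Y|X=1) = (1/2, 1/6, 1/3), H(Y|X=1) = 1.0114, weight P(X=1) = 1/3
  P(Y|X=2) = (1/2, 1/4, 1/4), H(Y|X=2) = 1.0397, weight P(X=2) = 2/9
H(Y|X) = 1.0492 nats

H(X) + H(Y|X) = 1.0609 + 1.0492 = 2.1100 nats

Both sides equal 2.1100 nats. ✓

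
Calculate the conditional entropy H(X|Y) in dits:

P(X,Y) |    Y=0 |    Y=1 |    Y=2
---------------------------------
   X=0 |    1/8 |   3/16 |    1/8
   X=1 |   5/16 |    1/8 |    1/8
0.2803 dits

Using the chain rule: H(X|Y) = H(X,Y) - H(Y)

First, compute H(X,Y) = 0.7457 dits

Marginal P(Y) = (7/16, 5/16, 1/4)
H(Y) = 0.4654 dits

H(X|Y) = H(X,Y) - H(Y) = 0.7457 - 0.4654 = 0.2803 dits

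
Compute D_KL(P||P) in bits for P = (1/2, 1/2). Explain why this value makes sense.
0.0000 bits

KL divergence satisfies the Gibbs inequality: D_KL(P||Q) ≥ 0 for all distributions P, Q.

D_KL(P||Q) = Σ p(x) log(p(x)/q(x))
Each term is p(x) × log_2(p(x)/p(x)) = p(x) × log_2(1) = 0, so the sum is 0.
D_KL(P||Q) = 0.0000 bits

When P = Q, the KL divergence is exactly 0, as there is no 'divergence' between identical distributions.

This non-negativity is a fundamental property: relative entropy cannot be negative because it measures how different Q is from P.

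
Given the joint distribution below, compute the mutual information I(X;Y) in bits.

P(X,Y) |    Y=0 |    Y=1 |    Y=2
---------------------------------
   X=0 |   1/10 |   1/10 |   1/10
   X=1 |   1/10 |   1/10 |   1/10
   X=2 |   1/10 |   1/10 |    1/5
0.0200 bits

Mutual information: I(X;Y) = H(X) + H(Y) - H(X,Y)

Marginals:
P(X) = (3/10, 3/10, 2/5), H(X) = 1.5710 bits
P(Y) = (3/10, 3/10, 2/5), H(Y) = 1.5710 bits

Joint entropy: H(X,Y) = 3.1219 bits

I(X;Y) = 1.5710 + 1.5710 - 3.1219 = 0.0200 bits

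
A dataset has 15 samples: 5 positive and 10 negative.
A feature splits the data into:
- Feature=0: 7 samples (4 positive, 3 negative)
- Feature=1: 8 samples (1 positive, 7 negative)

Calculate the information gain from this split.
0.1686 bits

Information Gain = H(Y) - H(Y|Feature)

Before split:
P(positive) = 5/15 = 0.3333
H(Y) = 0.9183 bits

After split:
Feature=0: H = 0.9852 bits (weight = 7/15)
Feature=1: H = 0.5436 bits (weight = 8/15)
H(Y|Feature) = (7/15)×0.9852 + (8/15)×0.5436 = 0.7497 bits

Information Gain = 0.9183 - 0.7497 = 0.1686 bits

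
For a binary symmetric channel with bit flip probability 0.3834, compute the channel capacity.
0.0396 bits

For a binary symmetric channel (BSC) with error probability p:
Capacity C = 1 - H(p) bits per symbol

where H(p) = -p log₂(p) - (1-p) log₂(1-p) is the binary entropy function.

H(0.3834) = 0.9604 bits
C = 1 - 0.9604 = 0.0396 bits per symbol

This means we can reliably transmit up to 0.0396 bits of information per channel use.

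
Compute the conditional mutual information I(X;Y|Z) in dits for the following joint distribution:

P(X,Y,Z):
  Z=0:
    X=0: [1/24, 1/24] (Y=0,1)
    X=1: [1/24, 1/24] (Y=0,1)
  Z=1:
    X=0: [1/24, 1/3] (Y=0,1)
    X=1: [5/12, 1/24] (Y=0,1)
0.1316 dits

Conditional mutual information: I(X;Y|Z) = H(X|Z) + H(Y|Z) - H(X,Y|Z)

H(Z) = 0.1957
H(X,Z) = 0.4949 → H(X|Z) = 0.2992
H(Y,Z) = 0.4949 → H(Y|Z) = 0.2992
H(X,Y,Z) = 0.6625 → H(X,Y|Z) = 0.4668

I(X;Y|Z) = 0.2992 + 0.2992 - 0.4668 = 0.1316 dits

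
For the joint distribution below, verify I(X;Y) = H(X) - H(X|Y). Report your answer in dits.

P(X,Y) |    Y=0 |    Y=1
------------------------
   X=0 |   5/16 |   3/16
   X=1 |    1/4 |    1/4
I(X;Y) = 0.0035 dits

Mutual information has multiple equivalent forms:
- I(X;Y) = H(X) - H(X|Y)
- I(X;Y) = H(Y) - H(Y|X)
- I(X;Y) = H(X) + H(Y) - H(X,Y)

Computing all quantities:
H(X) = 0.3010, H(Y) = 0.2976, H(X,Y) = 0.5952
H(X|Y) = 0.2976, H(Y|X) = 0.2942

Verification:
H(X) - H(X|Y) = 0.3010 - 0.2976 = 0.0035
H(Y) - H(Y|X) = 0.2976 - 0.2942 = 0.0035
H(X) + H(Y) - H(X,Y) = 0.3010 + 0.2976 - 0.5952 = 0.0035

All forms give I(X;Y) = 0.0035 dits. ✓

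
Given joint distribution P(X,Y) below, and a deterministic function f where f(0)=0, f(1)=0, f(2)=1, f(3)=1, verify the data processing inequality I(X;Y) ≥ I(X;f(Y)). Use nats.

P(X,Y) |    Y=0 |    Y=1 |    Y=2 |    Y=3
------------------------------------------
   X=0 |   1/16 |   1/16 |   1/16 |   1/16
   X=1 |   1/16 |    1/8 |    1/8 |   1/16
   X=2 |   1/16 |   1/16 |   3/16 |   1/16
I(X;Y) = 0.0310, I(X;f(Y)) = 0.0134, inequality holds: 0.0310 ≥ 0.0134

Data Processing Inequality: For any Markov chain X → Y → Z, we have I(X;Y) ≥ I(X;Z).

Here Z = f(Y) is a deterministic function of Y, forming X → Y → Z.

Original I(X;Y) = 0.0310 nats

After applying f:
P(X,Z) where Z=f(Y):
- P(X,Z=0) = P(X,Y=0) + P(X,Y=1)
- P(X,Z=1) = P(X,Y=2) + P(X,Y=3)

I(X;Z) = I(X;f(Y)) = 0.0134 nats

Verification: 0.0310 ≥ 0.0134 ✓

Information cannot be created by processing; the function f can only lose information about X.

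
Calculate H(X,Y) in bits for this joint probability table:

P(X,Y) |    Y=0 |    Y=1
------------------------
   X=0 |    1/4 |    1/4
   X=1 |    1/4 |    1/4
2.0000 bits

Joint entropy is H(X,Y) = -Σ_{x,y} p(x,y) log p(x,y).

Summing over all non-zero entries:
H(X,Y) = -[1/4·log_2(1/4) + 1/4·log_2(1/4) + 1/4·log_2(1/4) + 1/4·log_2(1/4)]
H(X,Y) = 2.0000 bits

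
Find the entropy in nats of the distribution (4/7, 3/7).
0.6829 nats

Shannon entropy is H(X) = -Σ p(x) log p(x).

For P = (4/7, 3/7):
H = -4/7 × log_e(4/7) -3/7 × log_e(3/7)
H = 0.6829 nats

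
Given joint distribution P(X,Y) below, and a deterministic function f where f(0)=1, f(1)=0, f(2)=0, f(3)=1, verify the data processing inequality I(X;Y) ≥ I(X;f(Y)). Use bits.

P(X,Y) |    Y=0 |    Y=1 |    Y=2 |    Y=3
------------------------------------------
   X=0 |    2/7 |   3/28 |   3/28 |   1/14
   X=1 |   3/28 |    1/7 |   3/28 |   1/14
I(X;Y) = 0.0497, I(X;f(Y)) = 0.0310, inequality holds: 0.0497 ≥ 0.0310

Data Processing Inequality: For any Markov chain X → Y → Z, we have I(X;Y) ≥ I(X;Z).

Here Z = f(Y) is a deterministic function of Y, forming X → Y → Z.

Original I(X;Y) = 0.0497 bits

After applying f:
P(X,Z) where Z=f(Y):
- P(X,Z=0) = P(X,Y=1) + P(X,Y=2)
- P(X,Z=1) = P(X,Y=0) + P(X,Y=3)

I(X;Z) = I(X;f(Y)) = 0.0310 bits

Verification: 0.0497 ≥ 0.0310 ✓

Information cannot be created by processing; the function f can only lose information about X.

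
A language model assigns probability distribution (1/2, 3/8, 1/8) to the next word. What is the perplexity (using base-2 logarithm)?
2.6494

Perplexity is 2^H (or exp(H) for natural log).

First, H = -Σ p log p = 1.4056 bits
Perplexity = 2^1.4056 = 2.6494

Interpretation: The model's uncertainty is equivalent to choosing uniformly among 2.6 options.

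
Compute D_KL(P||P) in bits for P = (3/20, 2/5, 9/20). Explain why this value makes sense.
0.0000 bits

KL divergence satisfies the Gibbs inequality: D_KL(P||Q) ≥ 0 for all distributions P, Q.

D_KL(P||Q) = Σ p(x) log(p(x)/q(x))
Each term is p(x) × log_2(p(x)/p(x)) = p(x) × log_2(1) = 0, so the sum is 0.
D_KL(P||Q) = 0.0000 bits

When P = Q, the KL divergence is exactly 0, as there is no 'divergence' between identical distributions.

This non-negativity is a fundamental property: relative entropy cannot be negative because it measures how different Q is from P.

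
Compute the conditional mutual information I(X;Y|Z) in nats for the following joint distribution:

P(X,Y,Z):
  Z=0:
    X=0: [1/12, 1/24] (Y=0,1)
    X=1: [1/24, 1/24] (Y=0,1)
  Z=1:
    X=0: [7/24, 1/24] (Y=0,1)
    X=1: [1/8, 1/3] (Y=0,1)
0.1564 nats

Conditional mutual information: I(X;Y|Z) = H(X|Z) + H(Y|Z) - H(X,Y|Z)

H(Z) = 0.5117
H(X,Z) = 1.1908 → H(X|Z) = 0.6790
H(Y,Z) = 1.1996 → H(Y|Z) = 0.6879
H(X,Y,Z) = 1.7223 → H(X,Y|Z) = 1.2105

I(X;Y|Z) = 0.6790 + 0.6879 - 1.2105 = 0.1564 nats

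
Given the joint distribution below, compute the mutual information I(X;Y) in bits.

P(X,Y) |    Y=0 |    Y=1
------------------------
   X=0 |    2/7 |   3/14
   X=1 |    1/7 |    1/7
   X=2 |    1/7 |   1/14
0.0101 bits

Mutual information: I(X;Y) = H(X) + H(Y) - H(X,Y)

Marginals:
P(X) = (1/2, 2/7, 3/14), H(X) = 1.4926 bits
P(Y) = (4/7, 3/7), H(Y) = 0.9852 bits

Joint entropy: H(X,Y) = 2.4677 bits

I(X;Y) = 1.4926 + 0.9852 - 2.4677 = 0.0101 bits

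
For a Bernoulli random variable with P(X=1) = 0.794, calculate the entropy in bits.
0.7338 bits

The binary entropy function is:
H(p) = -p log(p) - (1-p) log(1-p)

H(0.794) = -0.794 × log_2(0.794) - 0.206 × log_2(0.206)
H(0.794) = 0.7338 bits

Note: Binary entropy is maximized at p=0.5 (H=1 bit) and minimized at p=0 or p=1 (H=0).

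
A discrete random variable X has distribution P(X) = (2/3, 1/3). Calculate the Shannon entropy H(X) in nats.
0.6365 nats

Shannon entropy is H(X) = -Σ p(x) log p(x).

For P = (2/3, 1/3):
H = -2/3 × log_e(2/3) -1/3 × log_e(1/3)
H = 0.6365 nats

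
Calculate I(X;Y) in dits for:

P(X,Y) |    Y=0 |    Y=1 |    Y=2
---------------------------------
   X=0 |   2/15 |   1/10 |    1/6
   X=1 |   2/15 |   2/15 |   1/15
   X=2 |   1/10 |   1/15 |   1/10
0.0104 dits

Mutual information: I(X;Y) = H(X) + H(Y) - H(X,Y)

Marginals:
P(X) = (2/5, 1/3, 4/15), H(X) = 0.4713 dits
P(Y) = (11/30, 3/10, 1/3), H(Y) = 0.4757 dits

Joint entropy: H(X,Y) = 0.9365 dits

I(X;Y) = 0.4713 + 0.4757 - 0.9365 = 0.0104 dits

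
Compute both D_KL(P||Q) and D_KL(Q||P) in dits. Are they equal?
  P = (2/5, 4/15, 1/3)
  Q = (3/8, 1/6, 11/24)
D_KL(P||Q) = 0.0195, D_KL(Q||P) = 0.0189

KL divergence is not symmetric: D_KL(P||Q) ≠ D_KL(Q||P) in general.

D_KL(P||Q) = 0.0195 dits
D_KL(Q||P) = 0.0189 dits

No, they are not equal!

This asymmetry is why KL divergence is not a true distance metric.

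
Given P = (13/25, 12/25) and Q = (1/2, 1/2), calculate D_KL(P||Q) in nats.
0.0008 nats

KL divergence: D_KL(P||Q) = Σ p(x) log(p(x)/q(x))

Computing term by term:
  x=0: 13/25 × log_e[(13/25)/(1/2)] = 13/25 × 0.0392 = 0.0204
  x=1: 12/25 × log_e[(12/25)/(1/2)] = 12/25 × -0.0408 = -0.0196

D_KL(P||Q) = 0.0008 nats

Note: KL divergence is always non-negative and equals 0 iff P = Q.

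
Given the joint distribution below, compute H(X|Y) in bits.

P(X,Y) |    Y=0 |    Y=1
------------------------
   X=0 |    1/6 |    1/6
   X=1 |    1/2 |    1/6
0.8742 bits

Using the chain rule: H(X|Y) = H(X,Y) - H(Y)

First, compute H(X,Y) = 1.7925 bits

Marginal P(Y) = (2/3, 1/3)
H(Y) = 0.9183 bits

H(X|Y) = H(X,Y) - H(Y) = 1.7925 - 0.9183 = 0.8742 bits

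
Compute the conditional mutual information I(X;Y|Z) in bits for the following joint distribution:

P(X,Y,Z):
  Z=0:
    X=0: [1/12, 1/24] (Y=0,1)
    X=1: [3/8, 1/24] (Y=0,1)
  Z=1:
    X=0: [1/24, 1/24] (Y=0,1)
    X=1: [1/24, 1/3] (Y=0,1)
0.0668 bits

Conditional mutual information: I(X;Y|Z) = H(X|Z) + H(Y|Z) - H(X,Y|Z)

H(Z) = 0.9950
H(X,Z) = 1.7307 → H(X|Z) = 0.7357
H(Y,Z) = 1.6440 → H(Y|Z) = 0.6490
H(X,Y,Z) = 2.3129 → H(X,Y|Z) = 1.3179

I(X;Y|Z) = 0.7357 + 0.6490 - 1.3179 = 0.0668 bits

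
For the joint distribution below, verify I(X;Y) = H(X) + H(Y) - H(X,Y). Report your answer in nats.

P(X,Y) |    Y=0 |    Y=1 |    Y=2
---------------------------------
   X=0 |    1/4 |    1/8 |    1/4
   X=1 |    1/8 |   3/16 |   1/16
I(X;Y) = 0.0562 nats

Mutual information has multiple equivalent forms:
- I(X;Y) = H(X) - H(X|Y)
- I(X;Y) = H(Y) - H(Y|X)
- I(X;Y) = H(X) + H(Y) - H(X,Y)

Computing all quantities:
H(X) = 0.6616, H(Y) = 1.0948, H(X,Y) = 1.7002
H(X|Y) = 0.6054, H(Y|X) = 1.0386

Verification:
H(X) - H(X|Y) = 0.6616 - 0.6054 = 0.0562
H(Y) - H(Y|X) = 1.0948 - 1.0386 = 0.0562
H(X) + H(Y) - H(X,Y) = 0.6616 + 1.0948 - 1.7002 = 0.0562

All forms give I(X;Y) = 0.0562 nats. ✓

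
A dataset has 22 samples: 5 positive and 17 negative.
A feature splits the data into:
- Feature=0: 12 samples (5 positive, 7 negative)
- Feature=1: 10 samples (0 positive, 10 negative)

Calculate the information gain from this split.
0.2388 bits

Information Gain = H(Y) - H(Y|Feature)

Before split:
P(positive) = 5/22 = 0.2273
H(Y) = 0.7732 bits

After split:
Feature=0: H = 0.9799 bits (weight = 12/22)
Feature=1: H = 0.0000 bits (weight = 10/22)
H(Y|Feature) = (12/22)×0.9799 + (10/22)×0.0000 = 0.5345 bits

Information Gain = 0.7732 - 0.5345 = 0.2388 bits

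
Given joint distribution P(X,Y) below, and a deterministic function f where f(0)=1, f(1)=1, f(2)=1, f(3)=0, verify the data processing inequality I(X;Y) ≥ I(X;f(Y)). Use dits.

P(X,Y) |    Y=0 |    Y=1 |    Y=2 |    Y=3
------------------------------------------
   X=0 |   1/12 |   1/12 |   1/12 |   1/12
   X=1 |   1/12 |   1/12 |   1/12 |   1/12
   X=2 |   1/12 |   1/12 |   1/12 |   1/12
I(X;Y) = 0.0000, I(X;f(Y)) = 0.0000, inequality holds: 0.0000 ≥ 0.0000

Data Processing Inequality: For any Markov chain X → Y → Z, we have I(X;Y) ≥ I(X;Z).

Here Z = f(Y) is a deterministic function of Y, forming X → Y → Z.

Original I(X;Y) = 0.0000 dits

After applying f:
P(X,Z) where Z=f(Y):
- P(X,Z=0) = P(X,Y=3)
- P(X,Z=1) = P(X,Y=0) + P(X,Y=1) + P(X,Y=2)

I(X;Z) = I(X;f(Y)) = 0.0000 dits

Verification: 0.0000 ≥ 0.0000 ✓

Information cannot be created by processing; the function f can only lose information about X.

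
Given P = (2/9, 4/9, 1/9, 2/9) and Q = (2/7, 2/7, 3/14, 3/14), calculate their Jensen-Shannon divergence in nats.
0.0190 nats

Jensen-Shannon divergence is:
JSD(P||Q) = 0.5 × D_KL(P||M) + 0.5 × D_KL(Q||M)
where M = 0.5 × (P + Q) is the mixture distribution.

M = 0.5 × (2/9, 4/9, 1/9, 2/9) + 0.5 × (2/7, 2/7, 3/14, 3/14) = (0.253968, 0.365079, 0.162698, 0.218254)

D_KL(P||M) = 0.0194 nats
D_KL(Q||M) = 0.0187 nats

JSD(P||Q) = 0.5 × 0.0194 + 0.5 × 0.0187 = 0.0190 nats

Unlike KL divergence, JSD is symmetric and bounded: 0 ≤ JSD ≤ log(2).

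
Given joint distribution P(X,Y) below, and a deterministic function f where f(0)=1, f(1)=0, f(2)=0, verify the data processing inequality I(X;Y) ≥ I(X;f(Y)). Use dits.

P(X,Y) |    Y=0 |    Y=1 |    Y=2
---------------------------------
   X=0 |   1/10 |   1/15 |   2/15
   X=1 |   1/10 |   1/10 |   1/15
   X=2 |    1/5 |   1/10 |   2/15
I(X;Y) = 0.0087, I(X;f(Y)) = 0.0028, inequality holds: 0.0087 ≥ 0.0028

Data Processing Inequality: For any Markov chain X → Y → Z, we have I(X;Y) ≥ I(X;Z).

Here Z = f(Y) is a deterministic function of Y, forming X → Y → Z.

Original I(X;Y) = 0.0087 dits

After applying f:
P(X,Z) where Z=f(Y):
- P(X,Z=0) = P(X,Y=1) + P(X,Y=2)
- P(X,Z=1) = P(X,Y=0)

I(X;Z) = I(X;f(Y)) = 0.0028 dits

Verification: 0.0087 ≥ 0.0028 ✓

Information cannot be created by processing; the function f can only lose information about X.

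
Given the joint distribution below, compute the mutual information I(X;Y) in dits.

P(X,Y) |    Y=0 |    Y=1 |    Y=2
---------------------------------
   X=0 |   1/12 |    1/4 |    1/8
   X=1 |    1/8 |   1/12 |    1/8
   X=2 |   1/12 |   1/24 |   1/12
0.0247 dits

Mutual information: I(X;Y) = H(X) + H(Y) - H(X,Y)

Marginals:
P(X) = (11/24, 1/3, 5/24), H(X) = 0.4563 dits
P(Y) = (7/24, 3/8, 1/3), H(Y) = 0.4749 dits

Joint entropy: H(X,Y) = 0.9064 dits

I(X;Y) = 0.4563 + 0.4749 - 0.9064 = 0.0247 dits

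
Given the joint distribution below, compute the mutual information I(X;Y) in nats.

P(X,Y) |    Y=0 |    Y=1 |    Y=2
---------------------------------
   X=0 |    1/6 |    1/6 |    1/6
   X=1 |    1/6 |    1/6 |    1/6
0.0000 nats

Mutual information: I(X;Y) = H(X) + H(Y) - H(X,Y)

Marginals:
P(X) = (1/2, 1/2), H(X) = 0.6931 nats
P(Y) = (1/3, 1/3, 1/3), H(Y) = 1.0986 nats

Joint entropy: H(X,Y) = 1.7918 nats

I(X;Y) = 0.6931 + 1.0986 - 1.7918 = 0.0000 nats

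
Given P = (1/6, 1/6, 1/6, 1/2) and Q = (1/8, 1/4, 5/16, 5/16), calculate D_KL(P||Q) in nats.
0.1106 nats

KL divergence: D_KL(P||Q) = Σ p(x) log(p(x)/q(x))

Computing term by term:
  x=0: 1/6 × log_e[(1/6)/(1/8)] = 1/6 × 0.2877 = 0.0479
  x=1: 1/6 × log_e[(1/6)/(1/4)] = 1/6 × -0.4055 = -0.0676
  x=2: 1/6 × log_e[(1/6)/(5/16)] = 1/6 × -0.6286 = -0.1048
  x=3: 1/2 × log_e[(1/2)/(5/16)] = 1/2 × 0.4700 = 0.2350

D_KL(P||Q) = 0.1106 nats

Note: KL divergence is always non-negative and equals 0 iff P = Q.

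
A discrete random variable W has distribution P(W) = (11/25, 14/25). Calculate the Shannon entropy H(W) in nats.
0.6859 nats

Shannon entropy is H(X) = -Σ p(x) log p(x).

For P = (11/25, 14/25):
H = -11/25 × log_e(11/25) -14/25 × log_e(14/25)
H = 0.6859 nats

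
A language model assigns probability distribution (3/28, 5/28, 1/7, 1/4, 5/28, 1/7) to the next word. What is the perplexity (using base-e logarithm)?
5.7958

Perplexity is e^H (or exp(H) for natural log).

First, H = -Σ p log p = 1.7571 nats
Perplexity = e^1.7571 = 5.7958

Interpretation: The model's uncertainty is equivalent to choosing uniformly among 5.8 options.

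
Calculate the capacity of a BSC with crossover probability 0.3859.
0.0379 bits

For a binary symmetric channel (BSC) with error probability p:
Capacity C = 1 - H(p) bits per symbol

where H(p) = -p log₂(p) - (1-p) log₂(1-p) is the binary entropy function.

H(0.3859) = 0.9621 bits
C = 1 - 0.9621 = 0.0379 bits per symbol

This means we can reliably transmit up to 0.0379 bits of information per channel use.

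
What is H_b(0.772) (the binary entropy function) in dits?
0.2332 dits

The binary entropy function is:
H(p) = -p log(p) - (1-p) log(1-p)

H(0.772) = -0.772 × log_10(0.772) - 0.228 × log_10(0.228)
H(0.772) = 0.2332 dits

Note: Binary entropy is maximized at p=0.5 (H=1 bit) and minimized at p=0 or p=1 (H=0).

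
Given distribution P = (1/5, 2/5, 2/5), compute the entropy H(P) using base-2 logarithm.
1.5219 bits

Shannon entropy is H(X) = -Σ p(x) log p(x).

For P = (1/5, 2/5, 2/5):
H = -1/5 × log_2(1/5) -2/5 × log_2(2/5) -2/5 × log_2(2/5)
H = 1.5219 bits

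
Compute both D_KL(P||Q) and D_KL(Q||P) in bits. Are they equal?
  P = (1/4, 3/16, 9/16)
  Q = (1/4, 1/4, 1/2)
D_KL(P||Q) = 0.0178, D_KL(Q||P) = 0.0188

KL divergence is not symmetric: D_KL(P||Q) ≠ D_KL(Q||P) in general.

D_KL(P||Q) = 0.0178 bits
D_KL(Q||P) = 0.0188 bits

No, they are not equal!

This asymmetry is why KL divergence is not a true distance metric.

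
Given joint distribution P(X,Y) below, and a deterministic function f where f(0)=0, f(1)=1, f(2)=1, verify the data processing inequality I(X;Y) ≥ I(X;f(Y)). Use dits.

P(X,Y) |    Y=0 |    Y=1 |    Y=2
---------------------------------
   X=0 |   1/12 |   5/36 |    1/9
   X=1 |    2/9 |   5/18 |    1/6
I(X;Y) = 0.0023, I(X;f(Y)) = 0.0016, inequality holds: 0.0023 ≥ 0.0016

Data Processing Inequality: For any Markov chain X → Y → Z, we have I(X;Y) ≥ I(X;Z).

Here Z = f(Y) is a deterministic function of Y, forming X → Y → Z.

Original I(X;Y) = 0.0023 dits

After applying f:
P(X,Z) where Z=f(Y):
- P(X,Z=0) = P(X,Y=0)
- P(X,Z=1) = P(X,Y=1) + P(X,Y=2)

I(X;Z) = I(X;f(Y)) = 0.0016 dits

Verification: 0.0023 ≥ 0.0016 ✓

Information cannot be created by processing; the function f can only lose information about X.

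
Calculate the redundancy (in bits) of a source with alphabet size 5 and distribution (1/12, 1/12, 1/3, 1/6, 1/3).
0.2370 bits

Redundancy measures how far a source is from maximum entropy:
R = H_max - H(X)

Maximum entropy for 5 symbols: H_max = log_2(5) = 2.3219 bits
Actual entropy: H(X) = 2.0850 bits
Redundancy: R = 2.3219 - 2.0850 = 0.2370 bits

This redundancy represents potential for compression: the source could be compressed by 0.2370 bits per symbol.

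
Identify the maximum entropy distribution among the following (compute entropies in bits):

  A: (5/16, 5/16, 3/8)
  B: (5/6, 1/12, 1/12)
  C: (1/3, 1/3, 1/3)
C

For a discrete distribution over n outcomes, entropy is maximized by the uniform distribution.

Computing entropies:
H(A) = 1.5794 bits
H(B) = 0.8167 bits
H(C) = 1.5850 bits

The uniform distribution (where all probabilities equal 1/3) achieves the maximum entropy of log_2(3) = 1.5850 bits.

Distribution C has the highest entropy.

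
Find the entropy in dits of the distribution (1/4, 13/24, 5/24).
0.4367 dits

Shannon entropy is H(X) = -Σ p(x) log p(x).

For P = (1/4, 13/24, 5/24):
H = -1/4 × log_10(1/4) -13/24 × log_10(13/24) -5/24 × log_10(5/24)
H = 0.4367 dits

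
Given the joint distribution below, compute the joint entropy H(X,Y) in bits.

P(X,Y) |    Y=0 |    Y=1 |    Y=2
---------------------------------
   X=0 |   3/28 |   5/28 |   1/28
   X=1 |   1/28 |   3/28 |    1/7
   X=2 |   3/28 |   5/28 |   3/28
3.0131 bits

Joint entropy is H(X,Y) = -Σ_{x,y} p(x,y) log p(x,y).

Summing over all non-zero entries:
H(X,Y) = -[3/28·log_2(3/28) + 5/28·log_2(5/28) + 1/28·log_2(1/28) + 1/28·log_2(1/28) + 3/28·log_2(3/28) + 1/7·log_2(1/7) + 3/28·log_2(3/28) + 5/28·log_2(5/28) + 3/28·log_2(3/28)]
H(X,Y) = 3.0131 bits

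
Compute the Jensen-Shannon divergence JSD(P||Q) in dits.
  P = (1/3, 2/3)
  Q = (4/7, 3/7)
0.0125 dits

Jensen-Shannon divergence is:
JSD(P||Q) = 0.5 × D_KL(P||M) + 0.5 × D_KL(Q||M)
where M = 0.5 × (P + Q) is the mixture distribution.

M = 0.5 × (1/3, 2/3) + 0.5 × (4/7, 3/7) = (0.452381, 0.547619)

D_KL(P||M) = 0.0127 dits
D_KL(Q||M) = 0.0124 dits

JSD(P||Q) = 0.5 × 0.0127 + 0.5 × 0.0124 = 0.0125 dits

Unlike KL divergence, JSD is symmetric and bounded: 0 ≤ JSD ≤ log(2).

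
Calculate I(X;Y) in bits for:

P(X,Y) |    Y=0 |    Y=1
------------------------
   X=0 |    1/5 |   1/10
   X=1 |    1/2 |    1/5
0.0016 bits

Mutual information: I(X;Y) = H(X) + H(Y) - H(X,Y)

Marginals:
P(X) = (3/10, 7/10), H(X) = 0.8813 bits
P(Y) = (7/10, 3/10), H(Y) = 0.8813 bits

Joint entropy: H(X,Y) = 1.7610 bits

I(X;Y) = 0.8813 + 0.8813 - 1.7610 = 0.0016 bits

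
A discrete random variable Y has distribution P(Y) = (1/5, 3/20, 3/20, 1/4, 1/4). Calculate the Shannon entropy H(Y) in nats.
1.5842 nats

Shannon entropy is H(X) = -Σ p(x) log p(x).

For P = (1/5, 3/20, 3/20, 1/4, 1/4):
H = -1/5 × log_e(1/5) -3/20 × log_e(3/20) -3/20 × log_e(3/20) -1/4 × log_e(1/4) -1/4 × log_e(1/4)
H = 1.5842 nats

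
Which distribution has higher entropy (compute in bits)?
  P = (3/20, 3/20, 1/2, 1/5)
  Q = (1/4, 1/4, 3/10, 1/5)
Q

Computing entropies in bits:
H(P) = 1.7855
H(Q) = 1.9855

Distribution Q has higher entropy.

Intuition: The distribution closer to uniform (more spread out) has higher entropy.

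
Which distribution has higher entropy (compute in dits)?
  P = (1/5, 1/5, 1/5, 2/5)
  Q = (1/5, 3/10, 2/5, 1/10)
P

Computing entropies in dits:
H(P) = 0.5786
H(Q) = 0.5558

Distribution P has higher entropy.

Intuition: The distribution closer to uniform (more spread out) has higher entropy.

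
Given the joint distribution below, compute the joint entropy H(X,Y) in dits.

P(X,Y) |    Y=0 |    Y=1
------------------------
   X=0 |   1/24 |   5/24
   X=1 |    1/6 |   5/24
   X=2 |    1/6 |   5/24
0.7427 dits

Joint entropy is H(X,Y) = -Σ_{x,y} p(x,y) log p(x,y).

Summing over all non-zero entries:
H(X,Y) = -[1/24·log_10(1/24) + 5/24·log_10(5/24) + 1/6·log_10(1/6) + 5/24·log_10(5/24) + 1/6·log_10(1/6) + 5/24·log_10(5/24)]
H(X,Y) = 0.7427 dits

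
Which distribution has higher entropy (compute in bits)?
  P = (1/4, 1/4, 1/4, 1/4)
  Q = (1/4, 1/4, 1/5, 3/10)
P

Computing entropies in bits:
H(P) = 2.0000
H(Q) = 1.9855

Distribution P has higher entropy.

Intuition: The distribution closer to uniform (more spread out) has higher entropy.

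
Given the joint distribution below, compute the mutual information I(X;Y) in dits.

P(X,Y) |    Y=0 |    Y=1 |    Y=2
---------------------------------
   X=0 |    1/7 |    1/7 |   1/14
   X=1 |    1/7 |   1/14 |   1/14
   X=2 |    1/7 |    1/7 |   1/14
0.0045 dits

Mutual information: I(X;Y) = H(X) + H(Y) - H(X,Y)

Marginals:
P(X) = (5/14, 2/7, 5/14), H(X) = 0.4748 dits
P(Y) = (3/7, 5/14, 3/14), H(Y) = 0.4608 dits

Joint entropy: H(X,Y) = 0.9311 dits

I(X;Y) = 0.4748 + 0.4608 - 0.9311 = 0.0045 dits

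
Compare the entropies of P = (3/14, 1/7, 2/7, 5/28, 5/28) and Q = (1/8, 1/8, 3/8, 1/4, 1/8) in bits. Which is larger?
P

Computing entropies in bits:
H(P) = 2.2813
H(Q) = 2.1556

Distribution P has higher entropy.

Intuition: The distribution closer to uniform (more spread out) has higher entropy.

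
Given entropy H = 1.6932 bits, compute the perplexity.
3.2337

Perplexity is 2^H (or exp(H) for natural log).

H = 1.6932 bits
Perplexity = 2^1.6932 = 3.2337

Interpretation: The model's uncertainty is equivalent to choosing uniformly among 3.2 options.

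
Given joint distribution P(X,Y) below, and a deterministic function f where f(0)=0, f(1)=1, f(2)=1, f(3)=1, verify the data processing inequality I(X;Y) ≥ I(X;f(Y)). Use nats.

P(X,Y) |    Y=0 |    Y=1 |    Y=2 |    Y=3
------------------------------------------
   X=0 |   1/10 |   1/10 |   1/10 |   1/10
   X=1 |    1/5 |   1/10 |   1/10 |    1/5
I(X;Y) = 0.0138, I(X;f(Y)) = 0.0040, inequality holds: 0.0138 ≥ 0.0040

Data Processing Inequality: For any Markov chain X → Y → Z, we have I(X;Y) ≥ I(X;Z).

Here Z = f(Y) is a deterministic function of Y, forming X → Y → Z.

Original I(X;Y) = 0.0138 nats

After applying f:
P(X,Z) where Z=f(Y):
- P(X,Z=0) = P(X,Y=0)
- P(X,Z=1) = P(X,Y=1) + P(X,Y=2) + P(X,Y=3)

I(X;Z) = I(X;f(Y)) = 0.0040 nats

Verification: 0.0138 ≥ 0.0040 ✓

Information cannot be created by processing; the function f can only lose information about X.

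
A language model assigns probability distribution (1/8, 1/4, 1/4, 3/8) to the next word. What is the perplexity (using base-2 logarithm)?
3.7467

Perplexity is 2^H (or exp(H) for natural log).

First, H = -Σ p log p = 1.9056 bits
Perplexity = 2^1.9056 = 3.7467

Interpretation: The model's uncertainty is equivalent to choosing uniformly among 3.7 options.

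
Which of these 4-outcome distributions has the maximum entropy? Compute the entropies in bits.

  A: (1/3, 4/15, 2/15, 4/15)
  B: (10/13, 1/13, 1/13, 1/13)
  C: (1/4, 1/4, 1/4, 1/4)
C

For a discrete distribution over n outcomes, entropy is maximized by the uniform distribution.

Computing entropies:
H(A) = 1.9329 bits
H(B) = 1.1451 bits
H(C) = 2.0000 bits

The uniform distribution (where all probabilities equal 1/4) achieves the maximum entropy of log_2(4) = 2.0000 bits.

Distribution C has the highest entropy.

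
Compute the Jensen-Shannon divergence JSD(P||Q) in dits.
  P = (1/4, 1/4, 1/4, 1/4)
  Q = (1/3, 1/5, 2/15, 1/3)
0.0071 dits

Jensen-Shannon divergence is:
JSD(P||Q) = 0.5 × D_KL(P||M) + 0.5 × D_KL(Q||M)
where M = 0.5 × (P + Q) is the mixture distribution.

M = 0.5 × (1/4, 1/4, 1/4, 1/4) + 0.5 × (1/3, 1/5, 2/15, 1/3) = (7/24, 9/40, 0.191667, 7/24)

D_KL(P||M) = 0.0068 dits
D_KL(Q||M) = 0.0074 dits

JSD(P||Q) = 0.5 × 0.0068 + 0.5 × 0.0074 = 0.0071 dits

Unlike KL divergence, JSD is symmetric and bounded: 0 ≤ JSD ≤ log(2).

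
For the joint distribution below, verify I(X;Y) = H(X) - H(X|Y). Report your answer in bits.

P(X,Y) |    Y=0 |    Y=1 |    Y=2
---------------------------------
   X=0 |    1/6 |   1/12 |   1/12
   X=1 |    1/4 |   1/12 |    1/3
I(X;Y) = 0.0463 bits

Mutual information has multiple equivalent forms:
- I(X;Y) = H(X) - H(X|Y)
- I(X;Y) = H(Y) - H(Y|X)
- I(X;Y) = H(X) + H(Y) - H(X,Y)

Computing all quantities:
H(X) = 0.9183, H(Y) = 1.4834, H(X,Y) = 2.3554
H(X|Y) = 0.8720, H(Y|X) = 1.4371

Verification:
H(X) - H(X|Y) = 0.9183 - 0.8720 = 0.0463
H(Y) - H(Y|X) = 1.4834 - 1.4371 = 0.0463
H(X) + H(Y) - H(X,Y) = 0.9183 + 1.4834 - 2.3554 = 0.0463

All forms give I(X;Y) = 0.0463 bits. ✓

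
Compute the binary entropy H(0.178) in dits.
0.2034 dits

The binary entropy function is:
H(p) = -p log(p) - (1-p) log(1-p)

H(0.178) = -0.178 × log_10(0.178) - 0.822 × log_10(0.822)
H(0.178) = 0.2034 dits

Note: Binary entropy is maximized at p=0.5 (H=1 bit) and minimized at p=0 or p=1 (H=0).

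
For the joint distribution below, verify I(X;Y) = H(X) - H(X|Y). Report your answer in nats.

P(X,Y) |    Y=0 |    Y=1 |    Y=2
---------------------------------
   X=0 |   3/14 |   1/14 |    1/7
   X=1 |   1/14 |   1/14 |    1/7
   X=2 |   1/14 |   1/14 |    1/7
I(X;Y) = 0.0334 nats

Mutual information has multiple equivalent forms:
- I(X;Y) = H(X) - H(X|Y)
- I(X;Y) = H(Y) - H(Y|X)
- I(X;Y) = H(X) + H(Y) - H(X,Y)

Computing all quantities:
H(X) = 1.0790, H(Y) = 1.0609, H(X,Y) = 2.1066
H(X|Y) = 1.0456, H(Y|X) = 1.0276

Verification:
H(X) - H(X|Y) = 1.0790 - 1.0456 = 0.0334
H(Y) - H(Y|X) = 1.0609 - 1.0276 = 0.0334
H(X) + H(Y) - H(X,Y) = 1.0790 + 1.0609 - 2.1066 = 0.0334

All forms give I(X;Y) = 0.0334 nats. ✓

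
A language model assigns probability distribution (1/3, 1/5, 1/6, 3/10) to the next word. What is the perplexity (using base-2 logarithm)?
3.8494

Perplexity is 2^H (or exp(H) for natural log).

First, H = -Σ p log p = 1.9446 bits
Perplexity = 2^1.9446 = 3.8494

Interpretation: The model's uncertainty is equivalent to choosing uniformly among 3.8 options.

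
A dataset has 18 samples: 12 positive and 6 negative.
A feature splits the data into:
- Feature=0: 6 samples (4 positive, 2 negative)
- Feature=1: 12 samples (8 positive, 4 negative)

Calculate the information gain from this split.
0.0000 bits

Information Gain = H(Y) - H(Y|Feature)

Before split:
P(positive) = 12/18 = 0.6667
H(Y) = 0.9183 bits

After split:
Feature=0: H = 0.9183 bits (weight = 6/18)
Feature=1: H = 0.9183 bits (weight = 12/18)
H(Y|Feature) = (6/18)×0.9183 + (12/18)×0.9183 = 0.9183 bits

Information Gain = 0.9183 - 0.9183 = 0.0000 bits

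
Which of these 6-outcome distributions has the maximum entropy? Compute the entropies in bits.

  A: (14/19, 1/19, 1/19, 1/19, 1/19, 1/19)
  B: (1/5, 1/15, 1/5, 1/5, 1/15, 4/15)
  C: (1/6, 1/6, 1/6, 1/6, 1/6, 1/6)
C

For a discrete distribution over n outcomes, entropy is maximized by the uniform distribution.

Computing entropies:
H(A) = 1.4425 bits
H(B) = 2.4226 bits
H(C) = 2.5850 bits

The uniform distribution (where all probabilities equal 1/6) achieves the maximum entropy of log_2(6) = 2.5850 bits.

Distribution C has the highest entropy.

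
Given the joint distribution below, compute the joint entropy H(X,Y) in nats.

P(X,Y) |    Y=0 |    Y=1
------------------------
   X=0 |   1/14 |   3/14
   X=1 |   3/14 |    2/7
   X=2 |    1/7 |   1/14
1.6731 nats

Joint entropy is H(X,Y) = -Σ_{x,y} p(x,y) log p(x,y).

Summing over all non-zero entries:
H(X,Y) = -[1/14·log_e(1/14) + 3/14·log_e(3/14) + 3/14·log_e(3/14) + 2/7·log_e(2/7) + 1/7·log_e(1/7) + 1/14·log_e(1/14)]
H(X,Y) = 1.6731 nats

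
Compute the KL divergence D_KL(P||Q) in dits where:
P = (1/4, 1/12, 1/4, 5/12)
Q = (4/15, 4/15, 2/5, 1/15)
0.2315 dits

KL divergence: D_KL(P||Q) = Σ p(x) log(p(x)/q(x))

Computing term by term:
  x=0: 1/4 × log_10[(1/4)/(4/15)] = 1/4 × -0.0280 = -0.0070
  x=1: 1/12 × log_10[(1/12)/(4/15)] = 1/12 × -0.5051 = -0.0421
  x=2: 1/4 × log_10[(1/4)/(2/5)] = 1/4 × -0.2041 = -0.0510
  x=3: 5/12 × log_10[(5/12)/(1/15)] = 5/12 × 0.7959 = 0.3316

D_KL(P||Q) = 0.2315 dits

Note: KL divergence is always non-negative and equals 0 iff P = Q.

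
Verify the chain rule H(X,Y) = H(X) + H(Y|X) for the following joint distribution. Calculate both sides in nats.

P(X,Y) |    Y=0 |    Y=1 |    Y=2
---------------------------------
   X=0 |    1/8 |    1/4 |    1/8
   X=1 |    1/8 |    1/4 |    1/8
H(X,Y) = 1.7329, H(X) = 0.6931, H(Y|X) = 1.0397 (all in nats)

Chain rule: H(X,Y) = H(X) + H(Y|X)

Left side — joint entropy directly:
H(X,Y) = -Σ p(x,y) log p(x,y) = 1.7329 nats

Right side — compute H(Y|X) from the conditional distributions:
P(X) = (1/2, 1/2), so H(X) = 0.6931 nats
H(Y|X) = Σ_x P(X=x) · H(Y|X=x):
  P(Y|X=0) = (1/4, 1/2, 1/4), H(Y|X=0) = 1.0397, weight P(X=0) = 1/2
  P(Y|X=1) = (1/4, 1/2, 1/4), H(Y|X=1) = 1.0397, weight P(X=1) = 1/2
H(Y|X) = 1.0397 nats

H(X) + H(Y|X) = 0.6931 + 1.0397 = 1.7329 nats

Both sides equal 1.7329 nats. ✓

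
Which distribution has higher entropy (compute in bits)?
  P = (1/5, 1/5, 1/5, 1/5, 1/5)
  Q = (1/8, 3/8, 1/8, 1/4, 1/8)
P

Computing entropies in bits:
H(P) = 2.3219
H(Q) = 2.1556

Distribution P has higher entropy.

Intuition: The distribution closer to uniform (more spread out) has higher entropy.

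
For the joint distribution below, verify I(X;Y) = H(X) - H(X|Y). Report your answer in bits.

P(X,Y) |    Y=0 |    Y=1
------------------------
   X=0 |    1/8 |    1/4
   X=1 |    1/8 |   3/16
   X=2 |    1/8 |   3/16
I(X;Y) = 0.0032 bits

Mutual information has multiple equivalent forms:
- I(X;Y) = H(X) - H(X|Y)
- I(X;Y) = H(Y) - H(Y|X)
- I(X;Y) = H(X) + H(Y) - H(X,Y)

Computing all quantities:
H(X) = 1.5794, H(Y) = 0.9544, H(X,Y) = 2.5306
H(X|Y) = 1.5762, H(Y|X) = 0.9512

Verification:
H(X) - H(X|Y) = 1.5794 - 1.5762 = 0.0032
H(Y) - H(Y|X) = 0.9544 - 0.9512 = 0.0032
H(X) + H(Y) - H(X,Y) = 1.5794 + 0.9544 - 2.5306 = 0.0032

All forms give I(X;Y) = 0.0032 bits. ✓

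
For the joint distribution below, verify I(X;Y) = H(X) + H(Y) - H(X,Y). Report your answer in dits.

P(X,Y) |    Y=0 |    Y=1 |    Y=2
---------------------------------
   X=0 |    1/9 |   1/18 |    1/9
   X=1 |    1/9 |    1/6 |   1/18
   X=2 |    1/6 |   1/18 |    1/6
I(X;Y) = 0.0298 dits

Mutual information has multiple equivalent forms:
- I(X;Y) = H(X) - H(X|Y)
- I(X;Y) = H(Y) - H(Y|X)
- I(X;Y) = H(X) + H(Y) - H(X,Y)

Computing all quantities:
H(X) = 0.4731, H(Y) = 0.4731, H(X,Y) = 0.9164
H(X|Y) = 0.4433, H(Y|X) = 0.4433

Verification:
H(X) - H(X|Y) = 0.4731 - 0.4433 = 0.0298
H(Y) - H(Y|X) = 0.4731 - 0.4433 = 0.0298
H(X) + H(Y) - H(X,Y) = 0.4731 + 0.4731 - 0.9164 = 0.0298

All forms give I(X;Y) = 0.0298 dits. ✓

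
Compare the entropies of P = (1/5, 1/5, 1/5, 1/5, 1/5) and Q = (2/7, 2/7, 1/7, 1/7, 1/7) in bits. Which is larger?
P

Computing entropies in bits:
H(P) = 2.3219
H(Q) = 2.2359

Distribution P has higher entropy.

Intuition: The distribution closer to uniform (more spread out) has higher entropy.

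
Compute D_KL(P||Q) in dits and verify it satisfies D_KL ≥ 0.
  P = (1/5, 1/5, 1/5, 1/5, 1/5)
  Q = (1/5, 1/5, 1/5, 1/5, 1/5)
0.0000 dits

KL divergence satisfies the Gibbs inequality: D_KL(P||Q) ≥ 0 for all distributions P, Q.

D_KL(P||Q) = Σ p(x) log(p(x)/q(x))
Term by term:
  x=0: 1/5 × log_10[(1/5)/(1/5)] = 0.0000
  x=1: 1/5 × log_10[(1/5)/(1/5)] = 0.0000
  x=2: 1/5 × log_10[(1/5)/(1/5)] = 0.0000
  x=3: 1/5 × log_10[(1/5)/(1/5)] = 0.0000
  x=4: 1/5 × log_10[(1/5)/(1/5)] = 0.0000
D_KL(P||Q) = 0.0000 dits

D_KL(P||Q) = 0.0000 ≥ 0 ✓

This non-negativity is a fundamental property: relative entropy cannot be negative because it measures how different Q is from P.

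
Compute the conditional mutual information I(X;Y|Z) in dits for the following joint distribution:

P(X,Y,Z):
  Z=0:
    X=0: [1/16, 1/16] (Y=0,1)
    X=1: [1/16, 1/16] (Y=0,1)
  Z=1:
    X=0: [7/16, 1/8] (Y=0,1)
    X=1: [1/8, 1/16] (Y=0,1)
0.0019 dits

Conditional mutual information: I(X;Y|Z) = H(X|Z) + H(Y|Z) - H(X,Y|Z)

H(Z) = 0.2442
H(X,Z) = 0.5026 → H(X|Z) = 0.2584
H(Y,Z) = 0.5026 → H(Y|Z) = 0.2584
H(X,Y,Z) = 0.7591 → H(X,Y|Z) = 0.5149

I(X;Y|Z) = 0.2584 + 0.2584 - 0.5149 = 0.0019 dits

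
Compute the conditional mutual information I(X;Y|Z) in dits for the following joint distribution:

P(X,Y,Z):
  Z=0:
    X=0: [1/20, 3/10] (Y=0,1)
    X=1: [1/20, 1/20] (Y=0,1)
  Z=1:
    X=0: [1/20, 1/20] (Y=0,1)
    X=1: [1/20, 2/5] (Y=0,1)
0.0261 dits

Conditional mutual information: I(X;Y|Z) = H(X|Z) + H(Y|Z) - H(X,Y|Z)

H(Z) = 0.2989
H(X,Z) = 0.5156 → H(X|Z) = 0.2168
H(Y,Z) = 0.5156 → H(Y|Z) = 0.2168
H(X,Y,Z) = 0.7063 → H(X,Y|Z) = 0.4075

I(X;Y|Z) = 0.2168 + 0.2168 - 0.4075 = 0.0261 dits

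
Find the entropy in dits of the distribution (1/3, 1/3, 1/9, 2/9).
0.5693 dits

Shannon entropy is H(X) = -Σ p(x) log p(x).

For P = (1/3, 1/3, 1/9, 2/9):
H = -1/3 × log_10(1/3) -1/3 × log_10(1/3) -1/9 × log_10(1/9) -2/9 × log_10(2/9)
H = 0.5693 dits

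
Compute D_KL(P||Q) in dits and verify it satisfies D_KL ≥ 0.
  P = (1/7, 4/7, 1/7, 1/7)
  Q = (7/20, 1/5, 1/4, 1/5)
0.1493 dits

KL divergence satisfies the Gibbs inequality: D_KL(P||Q) ≥ 0 for all distributions P, Q.

D_KL(P||Q) = Σ p(x) log(p(x)/q(x))
Term by term:
  x=0: 1/7 × log_10[(1/7)/(7/20)] = -0.0556
  x=1: 4/7 × log_10[(4/7)/(1/5)] = 0.2605
  x=2: 1/7 × log_10[(1/7)/(1/4)] = -0.0347
  x=3: 1/7 × log_10[(1/7)/(1/5)] = -0.0209
D_KL(P||Q) = 0.1493 dits

D_KL(P||Q) = 0.1493 ≥ 0 ✓

This non-negativity is a fundamental property: relative entropy cannot be negative because it measures how different Q is from P.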